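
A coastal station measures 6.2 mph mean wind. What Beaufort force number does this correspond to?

6.2 mph = 2.8 m/s, which is Beaufort 2 (light breeze, 1.6–3.3 m/s).

Beaufort force 2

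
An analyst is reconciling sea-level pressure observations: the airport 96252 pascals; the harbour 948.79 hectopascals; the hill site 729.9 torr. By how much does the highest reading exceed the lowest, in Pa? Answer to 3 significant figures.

the harbour: 948.79 hPa = 94879.00 Pa.
the hill site: 729.9 mmHg = 97312.01 Pa.
Spread: 97312.01 − 94879.00 = 2430 Pa.

2430 Pa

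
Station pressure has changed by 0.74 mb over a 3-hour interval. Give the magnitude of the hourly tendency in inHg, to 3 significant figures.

0.00728 inHg per hour

0.74 mb / 3 h × 0.02953 inHg/mb = 0.00728 inHg/h.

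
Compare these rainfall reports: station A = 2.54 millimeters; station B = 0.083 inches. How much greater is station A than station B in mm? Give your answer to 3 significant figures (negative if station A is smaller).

station B: 0.083 in = 2.10820 mm.
Difference: 2.54000 − 2.10820 = 0.432 mm.

0.432 mm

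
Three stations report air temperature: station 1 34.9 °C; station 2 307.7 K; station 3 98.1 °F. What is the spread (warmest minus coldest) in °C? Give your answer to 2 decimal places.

2.17 °C

station 2: 307.7 K = 34.550 °C.
station 3: 98.1 °F = 36.722 °C.
Spread: 36.722 − 34.550 = 2.172 °C.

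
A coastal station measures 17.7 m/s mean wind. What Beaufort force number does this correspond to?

Beaufort force 8

17.7 m/s lies in the Beaufort 8 band (gale, 17.2–20.7 m/s).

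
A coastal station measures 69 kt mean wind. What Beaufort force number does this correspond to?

69 kt lies in the Beaufort 12 band (hurricane force, ≥64 kt).

Beaufort force 12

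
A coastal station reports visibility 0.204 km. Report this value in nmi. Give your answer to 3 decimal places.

0.110 nmi

1 km = 0.539957 nmi, so 0.204 × 0.539957 = 0.110 nmi.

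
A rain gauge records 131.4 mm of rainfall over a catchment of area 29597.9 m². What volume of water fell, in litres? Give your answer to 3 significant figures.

1 mm over 1 m² is 1 L, so volume = 131.4 × 29597.9 = 3889164.1 L ≈ 3890000 L.

3890000 litres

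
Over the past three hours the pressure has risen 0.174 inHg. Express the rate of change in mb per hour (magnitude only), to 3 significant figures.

0.174 inHg / 3 h × 33.8639 mb/inHg = 1.96 mb/h.

1.96 mb per hour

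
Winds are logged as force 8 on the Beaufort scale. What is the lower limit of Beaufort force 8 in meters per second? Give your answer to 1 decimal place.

17.2 m/s

Beaufort 8 (gale) spans 17.2–20.7 m/s.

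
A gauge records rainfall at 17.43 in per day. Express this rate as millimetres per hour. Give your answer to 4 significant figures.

17.43 in/day × 25.4 mm/in × 0.0416667 day/hour = 18.45 mm/hour.

18.45 mm/hour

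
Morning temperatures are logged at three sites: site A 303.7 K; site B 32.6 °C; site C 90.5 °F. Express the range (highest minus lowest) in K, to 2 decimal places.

2.05 K

site A: 303.7 K = 30.550 °C.
site C: 90.5 °F = 32.500 °C.
Spread: 32.600 − 30.550 = 2.050 °C.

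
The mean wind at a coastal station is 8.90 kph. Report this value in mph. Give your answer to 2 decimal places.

1 km/h = 0.621371 mph, so 8.90 × 0.621371 = 5.53 mph.

5.53 mph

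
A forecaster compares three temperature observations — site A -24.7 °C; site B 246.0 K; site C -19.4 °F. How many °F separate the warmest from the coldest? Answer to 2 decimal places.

6.94 °F

site B: 246.0 K = -27.150 °C.
site C: -19.4 °F = -28.556 °C.
Spread: (-24.700) − (-28.556) = 3.856 °C = 6.94 °F.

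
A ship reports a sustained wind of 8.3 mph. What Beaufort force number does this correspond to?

8.3 mph = 3.7 m/s, which is Beaufort 3 (gentle breeze, 3.4–5.4 m/s).

Beaufort force 3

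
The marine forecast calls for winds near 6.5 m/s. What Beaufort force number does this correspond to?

6.5 m/s lies in the Beaufort 4 band (moderate breeze, 5.5–7.9 m/s).

Beaufort force 4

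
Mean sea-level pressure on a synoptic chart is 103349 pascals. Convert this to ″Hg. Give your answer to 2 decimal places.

1 Pa = 0.0002953 inHg, so 103349 × 0.0002953 = 30.52 inHg.

30.52 inHg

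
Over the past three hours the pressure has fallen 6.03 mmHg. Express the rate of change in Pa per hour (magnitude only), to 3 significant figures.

268 Pa per hour

6.03 mmHg / 3 h × 133.322 Pa/mmHg = 268 Pa/h.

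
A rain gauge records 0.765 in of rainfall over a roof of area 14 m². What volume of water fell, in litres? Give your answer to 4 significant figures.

Depth: 0.765 in × 25.4 = 19.431 mm.
1 mm over 1 m² is 1 L, so volume = 19.431 × 14 = 272.034 L ≈ 272.0 L.

272.0 litres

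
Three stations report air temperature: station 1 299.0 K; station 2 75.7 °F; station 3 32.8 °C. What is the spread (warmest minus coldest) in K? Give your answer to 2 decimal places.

8.52 K

station 1: 299.0 K = 25.850 °C.
station 2: 75.7 °F = 24.278 °C.
Spread: 32.800 − 24.278 = 8.522 °C.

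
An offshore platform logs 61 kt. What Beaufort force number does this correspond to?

61 kt lies in the Beaufort 11 band (violent storm, 56–63 kt).

Beaufort force 11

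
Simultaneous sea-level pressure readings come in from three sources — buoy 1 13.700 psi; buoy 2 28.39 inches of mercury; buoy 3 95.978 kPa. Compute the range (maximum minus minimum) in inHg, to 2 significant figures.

0.50 inHg

buoy 1: 13.700 psi = 27.8935 inHg.
buoy 3: 95.978 kPa = 28.3423 inHg.
Spread: 28.3900 − 27.8935 = 0.50 inHg.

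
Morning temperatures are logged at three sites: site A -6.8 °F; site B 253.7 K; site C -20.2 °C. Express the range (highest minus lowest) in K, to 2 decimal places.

site A: -6.8 °F = -21.556 °C.
site B: 253.7 K = -19.450 °C.
Spread: (-19.450) − (-21.556) = 2.106 °C.

2.11 K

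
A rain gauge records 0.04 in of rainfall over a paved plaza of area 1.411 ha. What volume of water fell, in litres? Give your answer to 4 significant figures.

14340 litres

Depth: 0.04 in × 25.4 = 1.016 mm.
Area: 1.411 ha = 14110 m².
1 mm over 1 m² is 1 L, so volume = 1.016 × 14110 = 14335.76 L ≈ 14340 L.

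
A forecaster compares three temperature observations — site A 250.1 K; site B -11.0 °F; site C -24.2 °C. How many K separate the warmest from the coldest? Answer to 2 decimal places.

1.15 K

site A: 250.1 K = -23.050 °C.
site B: -11.0 °F = -23.889 °C.
Spread: (-23.050) − (-24.200) = 1.150 °C.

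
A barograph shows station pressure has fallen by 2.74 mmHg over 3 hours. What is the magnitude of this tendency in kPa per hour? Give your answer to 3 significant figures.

0.122 kPa per hour

2.74 mmHg / 3 h × 0.133322 kPa/mmHg = 0.122 kPa/h.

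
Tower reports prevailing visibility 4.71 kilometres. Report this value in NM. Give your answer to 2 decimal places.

2.54 nmi

1 km = 0.539957 nmi, so 4.71 × 0.539957 = 2.54 nmi.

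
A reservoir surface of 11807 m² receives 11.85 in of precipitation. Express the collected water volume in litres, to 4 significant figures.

Depth: 11.85 in × 25.4 = 300.99 mm.
1 mm over 1 m² is 1 L, so volume = 300.99 × 11807 = 3553788.9 L ≈ 3554000 L.

3554000 litres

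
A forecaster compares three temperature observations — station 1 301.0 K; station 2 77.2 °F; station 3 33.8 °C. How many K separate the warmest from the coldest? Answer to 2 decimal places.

8.69 K

station 1: 301.0 K = 27.850 °C.
station 2: 77.2 °F = 25.111 °C.
Spread: 33.800 − 25.111 = 8.689 °C.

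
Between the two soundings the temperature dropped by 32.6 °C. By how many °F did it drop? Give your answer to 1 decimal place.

For a temperature change the 32° offset cancels: Δ°F = 32.6 × 1.8 = 58.7 °F.

58.7 °F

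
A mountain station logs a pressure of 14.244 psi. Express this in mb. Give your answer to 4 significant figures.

1 psi = 68.9476 mb, so 14.244 × 68.9476 = 982.1 mb.

982.1 mb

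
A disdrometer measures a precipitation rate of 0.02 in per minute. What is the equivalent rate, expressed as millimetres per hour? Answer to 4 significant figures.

0.02 in/minute × 25.4 mm/in × 60 minute/hour = 30.48 mm/hour.

30.48 mm/hour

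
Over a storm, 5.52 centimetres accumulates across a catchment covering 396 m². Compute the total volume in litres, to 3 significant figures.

Depth: 5.52 cm × 10 = 55.2 mm.
1 mm over 1 m² is 1 L, so volume = 55.2 × 396 = 21859.2 L ≈ 21900 L.

21900 litres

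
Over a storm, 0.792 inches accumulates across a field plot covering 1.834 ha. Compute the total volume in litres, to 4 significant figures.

Depth: 0.792 in × 25.4 = 20.1168 mm.
Area: 1.834 ha = 18340 m².
1 mm over 1 m² is 1 L, so volume = 20.1168 × 18340 = 368942.11 L ≈ 368900 L.

368900 litres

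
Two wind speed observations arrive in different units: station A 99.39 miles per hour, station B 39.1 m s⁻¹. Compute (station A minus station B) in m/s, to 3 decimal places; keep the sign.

station A: 99.39 mph = 44.43131 m/s.
Difference: 44.43131 − 39.10000 = 5.331 m/s.

5.331 m/s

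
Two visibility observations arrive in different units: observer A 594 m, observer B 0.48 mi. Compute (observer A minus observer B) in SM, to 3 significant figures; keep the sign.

-0.111 SM

observer A: 594 m = 0.36909 SM.
Difference: 0.36909 − 0.48000 = -0.111 SM.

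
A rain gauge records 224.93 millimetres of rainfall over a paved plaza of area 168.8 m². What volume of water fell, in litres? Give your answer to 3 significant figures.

1 mm over 1 m² is 1 L, so volume = 224.93 × 168.8 = 37968.184 L ≈ 38000 L.

38000 litres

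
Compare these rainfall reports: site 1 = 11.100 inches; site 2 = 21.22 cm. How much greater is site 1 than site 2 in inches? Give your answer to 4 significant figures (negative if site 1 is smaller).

site 2: 21.22 cm = 8.35433 in.
Difference: 11.10000 − 8.35433 = 2.746 in.

2.746 in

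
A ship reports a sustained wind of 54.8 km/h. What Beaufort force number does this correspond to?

Beaufort force 7

54.8 km/h = 15.2 m/s, which is Beaufort 7 (near gale, 13.9–17.1 m/s).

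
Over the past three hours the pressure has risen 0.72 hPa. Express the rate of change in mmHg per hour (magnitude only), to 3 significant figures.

0.180 mmHg per hour

0.72 hPa / 3 h × 0.750062 mmHg/hPa = 0.180 mmHg/h.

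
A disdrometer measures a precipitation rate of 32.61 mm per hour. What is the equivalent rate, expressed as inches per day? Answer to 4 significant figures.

32.61 mm/hour × 0.0393701 in/mm × 24 hour/day = 30.81 in/day.

30.81 in/day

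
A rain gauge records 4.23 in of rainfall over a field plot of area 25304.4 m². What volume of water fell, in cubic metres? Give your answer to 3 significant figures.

2720 cubic metres

Depth: 4.23 in × 25.4 = 107.442 mm.
1 mm over 1 m² is 1 L, so volume = 107.442 × 25304.4 = 2718755.3 L = 2720 m³.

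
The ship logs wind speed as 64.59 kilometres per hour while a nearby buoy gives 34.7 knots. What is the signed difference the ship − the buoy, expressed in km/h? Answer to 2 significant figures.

0.33 km/h

the buoy: 34.7 kt = 64.2644 km/h.
Difference: 64.5900 − 64.2644 = 0.33 km/h.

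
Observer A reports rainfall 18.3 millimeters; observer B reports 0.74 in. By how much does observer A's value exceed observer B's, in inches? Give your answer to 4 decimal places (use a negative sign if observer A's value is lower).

-0.0195 in

observer A: 18.3 mm = 0.720472 in.
Difference: 0.720472 − 0.740000 = -0.0195 in.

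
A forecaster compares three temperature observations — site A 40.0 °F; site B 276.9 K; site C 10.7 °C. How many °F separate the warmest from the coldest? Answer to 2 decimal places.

12.51 °F

site A: 40.0 °F = 4.444 °C.
site B: 276.9 K = 3.750 °C.
Spread: 10.700 − 3.750 = 6.950 °C = 12.51 °F.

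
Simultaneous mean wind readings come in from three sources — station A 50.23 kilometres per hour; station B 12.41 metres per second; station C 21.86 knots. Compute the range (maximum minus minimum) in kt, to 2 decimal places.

5.26 kt

station A: 50.23 km/h = 27.1220 kt.
station B: 12.41 m/s = 24.1231 kt.
Spread: 27.1220 − 21.8600 = 5.26 kt.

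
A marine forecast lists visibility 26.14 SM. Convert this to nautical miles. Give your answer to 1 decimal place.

22.7 nmi

1 SM = 0.868976 nmi, so 26.14 × 0.868976 = 22.7 nmi.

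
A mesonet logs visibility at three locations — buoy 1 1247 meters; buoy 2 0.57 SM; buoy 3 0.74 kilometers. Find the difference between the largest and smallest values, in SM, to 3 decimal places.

buoy 1: 1247 m = 0.77485 SM.
buoy 3: 0.74 km = 0.45981 SM.
Spread: 0.77485 − 0.45981 = 0.315 SM.

0.315 SM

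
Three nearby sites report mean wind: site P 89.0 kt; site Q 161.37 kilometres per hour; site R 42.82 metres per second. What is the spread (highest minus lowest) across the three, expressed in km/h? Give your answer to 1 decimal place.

site P: 89.0 kt = 164.828 km/h.
site R: 42.82 m/s = 154.152 km/h.
Spread: 164.828 − 154.152 = 10.7 km/h.

10.7 km/h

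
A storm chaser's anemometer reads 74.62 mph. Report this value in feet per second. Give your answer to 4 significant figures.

109.4 ft/s

1 mph = 1.46667 ft/s, so 74.62 × 1.46667 = 109.4 ft/s.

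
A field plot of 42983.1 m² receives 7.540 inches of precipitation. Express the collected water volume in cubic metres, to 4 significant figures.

Depth: 7.540 in × 25.4 = 191.516 mm.
1 mm over 1 m² is 1 L, so volume = 191.516 × 42983.1 = 8231951.4 L = 8232 m³.

8232 cubic metres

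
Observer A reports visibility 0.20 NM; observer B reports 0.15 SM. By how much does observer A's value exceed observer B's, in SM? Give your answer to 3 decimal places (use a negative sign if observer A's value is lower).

0.080 SM

observer A: 0.20 nmi = 0.23016 SM.
Difference: 0.23016 − 0.15000 = 0.080 SM.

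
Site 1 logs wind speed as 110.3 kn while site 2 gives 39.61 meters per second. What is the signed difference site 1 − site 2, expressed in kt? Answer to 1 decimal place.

site 2: 39.61 m/s = 76.996 kt.
Difference: 110.300 − 76.996 = 33.3 kt.

33.3 kt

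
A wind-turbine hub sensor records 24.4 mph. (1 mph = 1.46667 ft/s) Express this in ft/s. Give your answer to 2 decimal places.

1 mph = 1.46667 ft/s, so 24.4 × 1.46667 = 35.79 ft/s.

35.79 ft/s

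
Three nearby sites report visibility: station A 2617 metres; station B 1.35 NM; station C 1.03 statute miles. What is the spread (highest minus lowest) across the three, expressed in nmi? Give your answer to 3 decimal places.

0.518 nmi

station A: 2617 m = 1.41307 nmi.
station C: 1.03 SM = 0.89505 nmi.
Spread: 1.41307 − 0.89505 = 0.518 nmi.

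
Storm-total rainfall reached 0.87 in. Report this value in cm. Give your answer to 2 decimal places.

1 in = 2.54 cm, so 0.87 × 2.54 = 2.21 cm.

2.21 cm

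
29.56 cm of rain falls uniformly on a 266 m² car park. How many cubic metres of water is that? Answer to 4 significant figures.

78.63 cubic metres

Depth: 29.56 cm × 10 = 295.6 mm.
1 mm over 1 m² is 1 L, so volume = 295.6 × 266 = 78629.6 L = 78.63 m³.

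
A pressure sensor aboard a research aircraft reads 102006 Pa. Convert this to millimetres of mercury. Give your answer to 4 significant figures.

765.1 mmHg

1 Pa = 0.00750062 mmHg, so 102006 × 0.00750062 = 765.1 mmHg.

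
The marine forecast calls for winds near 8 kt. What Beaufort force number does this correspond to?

8 kt lies in the Beaufort 3 band (gentle breeze, 7–10 kt).

Beaufort force 3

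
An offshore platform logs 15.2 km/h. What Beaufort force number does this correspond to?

Beaufort force 3

15.2 km/h = 4.2 m/s, which is Beaufort 3 (gentle breeze, 3.4–5.4 m/s).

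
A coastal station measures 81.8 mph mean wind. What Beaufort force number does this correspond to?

81.8 mph = 36.6 m/s, which is Beaufort 12 (hurricane force, ≥32.7 m/s).

Beaufort force 12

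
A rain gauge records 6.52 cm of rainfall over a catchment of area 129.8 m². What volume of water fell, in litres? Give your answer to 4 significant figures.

Depth: 6.52 cm × 10 = 65.2 mm.
1 mm over 1 m² is 1 L, so volume = 65.2 × 129.8 = 8462.96 L ≈ 8463 L.

8463 litres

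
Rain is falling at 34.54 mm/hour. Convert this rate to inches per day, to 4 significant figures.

34.54 mm/hour × 0.0393701 in/mm × 24 hour/day = 32.64 in/day.

32.64 in/day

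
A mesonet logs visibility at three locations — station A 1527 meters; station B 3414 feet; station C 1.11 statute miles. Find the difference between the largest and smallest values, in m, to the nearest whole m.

746 m

station B: 3414 ft = 1040.59 m.
station C: 1.11 SM = 1786.37 m.
Spread: 1786.37 − 1040.59 = 746 m.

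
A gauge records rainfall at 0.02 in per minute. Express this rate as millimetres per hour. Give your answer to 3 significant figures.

30.5 mm/hour

0.02 in/minute × 25.4 mm/in × 60 minute/hour = 30.5 mm/hour.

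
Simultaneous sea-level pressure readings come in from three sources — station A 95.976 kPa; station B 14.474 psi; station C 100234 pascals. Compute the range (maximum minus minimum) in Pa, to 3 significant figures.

4260 Pa

station A: 95.976 kPa = 95976.00 Pa.
station B: 14.474 psi = 99794.72 Pa.
Spread: 100234.00 − 95976.00 = 4260 Pa.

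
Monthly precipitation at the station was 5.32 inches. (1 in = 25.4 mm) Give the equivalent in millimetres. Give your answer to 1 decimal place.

135.1 mm

1 in = 25.4 mm, so 5.32 × 25.4 = 135.1 mm.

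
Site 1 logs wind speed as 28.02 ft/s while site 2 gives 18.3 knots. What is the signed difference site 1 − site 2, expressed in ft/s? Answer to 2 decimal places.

site 2: 18.3 kt = 30.8869 ft/s.
Difference: 28.0200 − 30.8869 = -2.87 ft/s.

-2.87 ft/s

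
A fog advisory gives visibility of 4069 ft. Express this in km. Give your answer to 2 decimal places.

1 ft = 0.0003048 km, so 4069 × 0.0003048 = 1.24 km.

1.24 km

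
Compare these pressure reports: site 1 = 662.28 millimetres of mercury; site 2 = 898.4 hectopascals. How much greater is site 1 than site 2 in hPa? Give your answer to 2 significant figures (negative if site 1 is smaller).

site 1: 662.28 mmHg = 882.97 hPa.
Difference: 882.97 − 898.40 = -15 hPa.

-15 hPa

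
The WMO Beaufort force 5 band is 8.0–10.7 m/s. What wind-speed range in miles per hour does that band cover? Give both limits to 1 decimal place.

8.0–10.7 m/s × 2.237 = 17.9–23.9 mph.

17.9 to 23.9 mph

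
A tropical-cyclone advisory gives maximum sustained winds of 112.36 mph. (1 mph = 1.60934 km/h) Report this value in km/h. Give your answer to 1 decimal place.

1 mph = 1.60934 km/h, so 112.36 × 1.60934 = 180.8 km/h.

180.8 km/h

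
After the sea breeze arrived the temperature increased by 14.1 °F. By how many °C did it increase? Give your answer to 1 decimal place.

7.8 °C

A change of 1 °C equals a change of 1.8 °F: Δ°C = 14.1 × 0.5556 = 7.8 °C.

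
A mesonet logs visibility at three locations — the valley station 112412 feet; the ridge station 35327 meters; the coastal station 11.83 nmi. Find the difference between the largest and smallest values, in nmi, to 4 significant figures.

the valley station: 112412 ft = 18.50064 nmi.
the ridge station: 35327 m = 19.07505 nmi.
Spread: 19.07505 − 11.83000 = 7.245 nmi.

7.245 nmi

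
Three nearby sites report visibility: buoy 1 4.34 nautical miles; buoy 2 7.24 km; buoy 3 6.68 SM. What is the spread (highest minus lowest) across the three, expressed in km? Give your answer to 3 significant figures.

3.51 km

buoy 1: 4.34 nmi = 8.0377 km.
buoy 3: 6.68 SM = 10.7504 km.
Spread: 10.7504 − 7.2400 = 3.51 km.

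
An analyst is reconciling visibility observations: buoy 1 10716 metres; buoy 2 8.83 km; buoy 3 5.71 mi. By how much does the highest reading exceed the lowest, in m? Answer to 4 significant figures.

1886 m

buoy 2: 8.83 km = 8830.00 m.
buoy 3: 5.71 SM = 9189.35 m.
Spread: 10716.00 − 8830.00 = 1886 m.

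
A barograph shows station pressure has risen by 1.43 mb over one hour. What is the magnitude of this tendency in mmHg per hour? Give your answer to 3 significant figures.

1.43 mb / 1 h × 0.750062 mmHg/mb = 1.07 mmHg/h.

1.07 mmHg per hour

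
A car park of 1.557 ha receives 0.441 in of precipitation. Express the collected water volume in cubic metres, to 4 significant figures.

174.4 cubic metres

Depth: 0.441 in × 25.4 = 11.2014 mm.
Area: 1.557 ha = 15570 m².
1 mm over 1 m² is 1 L, so volume = 11.2014 × 15570 = 174405.8 L = 174.4 m³.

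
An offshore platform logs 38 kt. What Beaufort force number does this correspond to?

38 kt lies in the Beaufort 8 band (gale, 34–40 kt).

Beaufort force 8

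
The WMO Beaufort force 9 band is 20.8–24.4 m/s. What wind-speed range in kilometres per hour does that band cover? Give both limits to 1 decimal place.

74.9 to 87.8 km/h

20.8–24.4 m/s × 3.6 = 74.9–87.8 km/h.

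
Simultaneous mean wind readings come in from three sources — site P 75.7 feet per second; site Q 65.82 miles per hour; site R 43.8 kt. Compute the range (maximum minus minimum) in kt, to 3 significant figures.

13.4 kt

site P: 75.7 ft/s = 44.851 kt.
site Q: 65.82 mph = 57.196 kt.
Spread: 57.196 − 43.800 = 13.4 kt.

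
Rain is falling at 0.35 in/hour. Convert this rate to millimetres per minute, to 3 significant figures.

0.148 mm/minute

0.35 in/hour × 25.4 mm/in × 0.0166667 hour/minute = 0.148 mm/minute.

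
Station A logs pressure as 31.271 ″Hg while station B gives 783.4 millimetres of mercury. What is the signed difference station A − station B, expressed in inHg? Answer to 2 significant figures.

0.43 inHg

station B: 783.4 mmHg = 30.8425 inHg.
Difference: 31.2710 − 30.8425 = 0.43 inHg.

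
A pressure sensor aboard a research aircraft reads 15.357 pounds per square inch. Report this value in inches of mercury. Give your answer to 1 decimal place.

1 psi = 2.03602 inHg, so 15.357 × 2.03602 = 31.3 inHg.

31.3 inHg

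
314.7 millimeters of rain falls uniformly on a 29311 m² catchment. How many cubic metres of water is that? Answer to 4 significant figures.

1 mm over 1 m² is 1 L, so volume = 314.7 × 29311 = 9224171.7 L = 9224 m³.

9224 cubic metres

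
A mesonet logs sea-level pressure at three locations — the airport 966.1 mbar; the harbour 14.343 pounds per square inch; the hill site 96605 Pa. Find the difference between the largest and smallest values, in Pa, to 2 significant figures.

2300 Pa

the airport: 966.1 mb = 96610.00 Pa.
the harbour: 14.343 psi = 98891.50 Pa.
Spread: 98891.50 − 96605.00 = 2300 Pa.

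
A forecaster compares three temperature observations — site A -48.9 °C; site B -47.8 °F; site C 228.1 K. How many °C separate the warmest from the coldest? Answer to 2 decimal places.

4.57 °C

site B: -47.8 °F = -44.333 °C.
site C: 228.1 K = -45.050 °C.
Spread: (-44.333) − (-48.900) = 4.567 °C.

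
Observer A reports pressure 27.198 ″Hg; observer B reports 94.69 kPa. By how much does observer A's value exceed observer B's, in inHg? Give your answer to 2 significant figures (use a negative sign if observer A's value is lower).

observer B: 94.69 kPa = 27.9619 inHg.
Difference: 27.1980 − 27.9619 = -0.76 inHg.

-0.76 inHg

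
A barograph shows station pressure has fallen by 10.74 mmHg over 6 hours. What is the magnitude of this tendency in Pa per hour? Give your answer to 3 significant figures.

239 Pa per hour

10.74 mmHg / 6 h × 133.322 Pa/mmHg = 239 Pa/h.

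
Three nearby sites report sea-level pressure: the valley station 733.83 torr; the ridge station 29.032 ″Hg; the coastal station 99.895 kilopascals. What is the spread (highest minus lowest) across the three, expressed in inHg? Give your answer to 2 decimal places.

0.61 inHg

the valley station: 733.83 mmHg = 28.8909 inHg.
the coastal station: 99.895 kPa = 29.4990 inHg.
Spread: 29.4990 − 28.8909 = 0.61 inHg.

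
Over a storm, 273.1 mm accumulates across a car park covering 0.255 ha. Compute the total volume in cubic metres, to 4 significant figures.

Area: 0.255 ha = 2550 m².
1 mm over 1 m² is 1 L, so volume = 273.1 × 2550 = 696405 L = 696.4 m³.

696.4 cubic metres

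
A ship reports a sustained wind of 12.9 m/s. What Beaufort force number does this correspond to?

Beaufort force 6

12.9 m/s lies in the Beaufort 6 band (strong breeze, 10.8–13.8 m/s).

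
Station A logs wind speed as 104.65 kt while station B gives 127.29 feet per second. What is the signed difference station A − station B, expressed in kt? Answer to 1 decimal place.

29.2 kt

station B: 127.29 ft/s = 75.417 kt.
Difference: 104.650 − 75.417 = 29.2 kt.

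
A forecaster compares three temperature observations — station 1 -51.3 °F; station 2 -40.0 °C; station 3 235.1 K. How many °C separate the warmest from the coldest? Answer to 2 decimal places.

station 1: -51.3 °F = -46.278 °C.
station 3: 235.1 K = -38.050 °C.
Spread: (-38.050) − (-46.278) = 8.228 °C.

8.23 °C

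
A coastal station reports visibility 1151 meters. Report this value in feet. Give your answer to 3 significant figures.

1 m = 3.28084 ft, so 1151 × 3.28084 = 3780 ft.

3780 ft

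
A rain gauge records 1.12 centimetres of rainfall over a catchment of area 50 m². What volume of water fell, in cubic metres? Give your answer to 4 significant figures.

0.5600 cubic metres

Depth: 1.12 cm × 10 = 11.2 mm.
1 mm over 1 m² is 1 L, so volume = 11.2 × 50 = 560 L = 0.5600 m³.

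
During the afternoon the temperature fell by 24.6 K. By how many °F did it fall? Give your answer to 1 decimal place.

Converting a difference, only the 9/5 scale factor applies: Δ°F = 24.6 × 1.8 = 44.3 °F.

44.3 °F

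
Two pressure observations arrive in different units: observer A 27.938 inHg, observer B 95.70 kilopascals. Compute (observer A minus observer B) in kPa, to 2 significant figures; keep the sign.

observer A: 27.938 inHg = 94.609 kPa.
Difference: 94.609 − 95.700 = -1.1 kPa.

-1.1 kPa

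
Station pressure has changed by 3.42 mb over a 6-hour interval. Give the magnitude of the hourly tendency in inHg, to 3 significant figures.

0.0168 inHg per hour

3.42 mb / 6 h × 0.02953 inHg/mb = 0.0168 inHg/h.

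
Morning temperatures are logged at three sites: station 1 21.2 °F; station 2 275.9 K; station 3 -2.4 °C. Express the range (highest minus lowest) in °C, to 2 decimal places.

station 1: 21.2 °F = -6.000 °C.
station 2: 275.9 K = 2.750 °C.
Spread: 2.750 − (-6.000) = 8.750 °C.

8.75 °C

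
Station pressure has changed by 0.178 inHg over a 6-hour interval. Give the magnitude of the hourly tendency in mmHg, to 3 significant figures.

0.178 inHg / 6 h × 25.4 mmHg/inHg = 0.754 mmHg/h.

0.754 mmHg per hour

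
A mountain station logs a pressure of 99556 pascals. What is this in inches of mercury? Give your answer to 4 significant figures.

1 Pa = 0.0002953 inHg, so 99556 × 0.0002953 = 29.40 inHg.

29.40 inHg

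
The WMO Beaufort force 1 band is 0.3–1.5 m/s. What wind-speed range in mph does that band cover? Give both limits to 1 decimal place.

0.3–1.5 m/s × 2.237 = 0.7–3.4 mph.

0.7 to 3.4 mph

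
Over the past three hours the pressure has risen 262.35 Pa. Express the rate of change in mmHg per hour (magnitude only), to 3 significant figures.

262.35 Pa / 3 h × 0.00750062 mmHg/Pa = 0.656 mmHg/h.

0.656 mmHg per hour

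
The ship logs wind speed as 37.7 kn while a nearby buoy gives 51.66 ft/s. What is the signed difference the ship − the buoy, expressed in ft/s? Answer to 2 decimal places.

11.97 ft/s

the ship: 37.7 kt = 63.6304 ft/s.
Difference: 63.6304 − 51.6600 = 11.97 ft/s.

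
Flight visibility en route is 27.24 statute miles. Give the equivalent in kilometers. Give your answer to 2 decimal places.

1 SM = 1.60934 km, so 27.24 × 1.60934 = 43.84 km.

43.84 km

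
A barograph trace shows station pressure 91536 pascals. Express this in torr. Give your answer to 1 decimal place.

1 Pa = 0.00750062 mmHg, so 91536 × 0.00750062 = 686.6 mmHg.

686.6 mmHg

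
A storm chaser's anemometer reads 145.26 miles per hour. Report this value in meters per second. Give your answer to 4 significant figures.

1 mph = 0.44704 m/s, so 145.26 × 0.44704 = 64.94 m/s.

64.94 m/s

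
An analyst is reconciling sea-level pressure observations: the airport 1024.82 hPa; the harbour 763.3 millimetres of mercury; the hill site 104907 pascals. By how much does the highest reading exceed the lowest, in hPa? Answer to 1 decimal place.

the harbour: 763.3 mmHg = 1017.650 hPa.
the hill site: 104907 Pa = 1049.070 hPa.
Spread: 1049.070 − 1017.650 = 31.4 hPa.

31.4 hPa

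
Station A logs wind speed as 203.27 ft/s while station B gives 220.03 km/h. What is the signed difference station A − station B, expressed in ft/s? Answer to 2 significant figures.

station B: 220.03 km/h = 200.523 ft/s.
Difference: 203.270 − 200.523 = 2.7 ft/s.

2.7 ft/s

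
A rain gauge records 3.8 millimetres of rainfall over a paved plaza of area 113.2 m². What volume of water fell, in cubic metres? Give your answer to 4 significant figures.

1 mm over 1 m² is 1 L, so volume = 3.8 × 113.2 = 430.16 L = 0.4302 m³.

0.4302 cubic metres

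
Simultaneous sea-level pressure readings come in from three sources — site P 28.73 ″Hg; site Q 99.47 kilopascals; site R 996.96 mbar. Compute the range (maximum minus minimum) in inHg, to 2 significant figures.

site Q: 99.47 kPa = 29.3735 inHg.
site R: 996.96 mb = 29.4402 inHg.
Spread: 29.4402 − 28.7300 = 0.71 inHg.

0.71 inHg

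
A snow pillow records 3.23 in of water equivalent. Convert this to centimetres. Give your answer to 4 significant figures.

8.204 cm

1 in = 2.54 cm, so 3.23 × 2.54 = 8.204 cm.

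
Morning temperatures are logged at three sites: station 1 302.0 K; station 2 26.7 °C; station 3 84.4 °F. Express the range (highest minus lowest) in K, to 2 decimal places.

station 1: 302.0 K = 28.850 °C.
station 3: 84.4 °F = 29.111 °C.
Spread: 29.111 − 26.700 = 2.411 °C.

2.41 K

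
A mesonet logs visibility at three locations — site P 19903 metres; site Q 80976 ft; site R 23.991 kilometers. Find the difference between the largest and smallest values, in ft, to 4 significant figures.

15680 ft

site P: 19903 m = 65298.56 ft.
site R: 23.991 km = 78710.63 ft.
Spread: 80976.00 − 65298.56 = 15680 ft.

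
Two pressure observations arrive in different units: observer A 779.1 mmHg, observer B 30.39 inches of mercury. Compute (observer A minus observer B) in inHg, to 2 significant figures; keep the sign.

observer A: 779.1 mmHg = 30.6732 inHg.
Difference: 30.6732 − 30.3900 = 0.28 inHg.

0.28 inHg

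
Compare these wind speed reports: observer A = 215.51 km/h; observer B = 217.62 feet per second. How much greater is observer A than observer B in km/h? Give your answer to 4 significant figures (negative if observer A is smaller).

-23.28 km/h

observer B: 217.62 ft/s = 238.7901 km/h.
Difference: 215.5100 − 238.7901 = -23.28 km/h.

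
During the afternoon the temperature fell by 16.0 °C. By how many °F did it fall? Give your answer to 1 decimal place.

Converting a difference, only the 9/5 scale factor applies: Δ°F = 16.0 × 1.8 = 28.8 °F.

28.8 °F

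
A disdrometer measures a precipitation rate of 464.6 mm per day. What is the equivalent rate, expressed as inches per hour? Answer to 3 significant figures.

464.6 mm/day × 0.0393701 in/mm × 0.0416667 day/hour = 0.762 in/hour.

0.762 in/hour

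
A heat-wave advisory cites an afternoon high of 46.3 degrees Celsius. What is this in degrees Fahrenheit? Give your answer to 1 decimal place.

115.3 °F

°F = °C × 9/5 + 32 = 46.3 × 1.8 + 32 = 115.3 °F.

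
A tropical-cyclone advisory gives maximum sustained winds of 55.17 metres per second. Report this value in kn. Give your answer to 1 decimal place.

107.2 kt

1 m/s = 1.94384 kt, so 55.17 × 1.94384 = 107.2 kt.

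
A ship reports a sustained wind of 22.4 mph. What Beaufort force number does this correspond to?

Beaufort force 5

22.4 mph = 10.0 m/s, which is Beaufort 5 (fresh breeze, 8.0–10.7 m/s).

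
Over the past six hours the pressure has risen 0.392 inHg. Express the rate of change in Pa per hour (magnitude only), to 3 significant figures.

0.392 inHg / 6 h × 3386.39 Pa/inHg = 221 Pa/h.

221 Pa per hour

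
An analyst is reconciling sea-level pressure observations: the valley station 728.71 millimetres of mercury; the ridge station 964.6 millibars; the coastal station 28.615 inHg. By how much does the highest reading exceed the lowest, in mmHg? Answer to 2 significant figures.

5.2 mmHg

the ridge station: 964.6 mb = 723.509 mmHg.
the coastal station: 28.615 inHg = 726.821 mmHg.
Spread: 728.710 − 723.509 = 5.2 mmHg.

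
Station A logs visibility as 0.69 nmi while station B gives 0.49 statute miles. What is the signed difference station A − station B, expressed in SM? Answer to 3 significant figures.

0.304 SM

station A: 0.69 nmi = 0.79404 SM.
Difference: 0.79404 − 0.49000 = 0.304 SM.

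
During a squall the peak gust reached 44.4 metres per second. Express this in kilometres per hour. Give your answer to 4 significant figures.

159.8 km/h

1 m/s = 3.6 km/h, so 44.4 × 3.6 = 159.8 km/h.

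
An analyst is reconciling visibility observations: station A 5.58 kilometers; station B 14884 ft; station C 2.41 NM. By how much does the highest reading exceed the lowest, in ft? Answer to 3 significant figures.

station A: 5.58 km = 18307.09 ft.
station C: 2.41 nmi = 14643.44 ft.
Spread: 18307.09 − 14643.44 = 3660 ft.

3660 ft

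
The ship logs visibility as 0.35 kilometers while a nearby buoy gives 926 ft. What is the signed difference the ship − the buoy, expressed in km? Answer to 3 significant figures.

0.0678 km

the buoy: 926 ft = 0.282245 km.
Difference: 0.350000 − 0.282245 = 0.0678 km.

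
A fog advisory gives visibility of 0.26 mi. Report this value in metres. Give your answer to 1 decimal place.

1 SM = 1609.34 m, so 0.26 × 1609.34 = 418.4 m.

418.4 m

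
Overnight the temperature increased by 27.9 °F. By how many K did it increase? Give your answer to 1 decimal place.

15.5 K

A change of 1 °C equals a change of 1.8 °F: ΔK = 27.9 × 0.5556 = 15.5 K.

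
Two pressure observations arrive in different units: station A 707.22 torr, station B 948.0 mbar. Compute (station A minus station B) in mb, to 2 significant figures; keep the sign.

station A: 707.22 mmHg = 942.883 mb.
Difference: 942.883 − 948.000 = -5.1 mb.

-5.1 mb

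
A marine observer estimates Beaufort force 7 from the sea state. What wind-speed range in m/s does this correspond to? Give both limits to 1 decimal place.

Beaufort 7 (near gale) spans 13.9–17.1 m/s.

13.9 to 17.1 m/s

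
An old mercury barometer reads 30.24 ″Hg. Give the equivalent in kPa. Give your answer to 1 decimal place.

102.4 kPa

1 inHg = 3.38639 kPa, so 30.24 × 3.38639 = 102.4 kPa.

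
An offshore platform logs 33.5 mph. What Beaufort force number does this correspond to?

33.5 mph = 15.0 m/s, which is Beaufort 7 (near gale, 13.9–17.1 m/s).

Beaufort force 7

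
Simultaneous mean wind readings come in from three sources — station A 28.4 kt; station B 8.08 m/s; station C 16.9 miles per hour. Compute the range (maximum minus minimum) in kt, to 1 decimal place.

13.7 kt

station B: 8.08 m/s = 15.706 kt.
station C: 16.9 mph = 14.686 kt.
Spread: 28.400 − 14.686 = 13.7 kt.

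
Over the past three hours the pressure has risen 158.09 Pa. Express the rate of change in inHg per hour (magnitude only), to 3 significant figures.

0.0156 inHg per hour

158.09 Pa / 3 h × 0.0002953 inHg/Pa = 0.0156 inHg/h.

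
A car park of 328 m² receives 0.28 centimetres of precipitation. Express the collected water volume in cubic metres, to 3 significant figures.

Depth: 0.28 cm × 10 = 2.8 mm.
1 mm over 1 m² is 1 L, so volume = 2.8 × 328 = 918.4 L = 0.918 m³.

0.918 cubic metres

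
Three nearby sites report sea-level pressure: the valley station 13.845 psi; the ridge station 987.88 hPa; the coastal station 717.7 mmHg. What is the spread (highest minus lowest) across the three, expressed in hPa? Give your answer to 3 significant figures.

33.3 hPa

the valley station: 13.845 psi = 954.579 hPa.
the coastal station: 717.7 mmHg = 956.855 hPa.
Spread: 987.880 − 954.579 = 33.3 hPa.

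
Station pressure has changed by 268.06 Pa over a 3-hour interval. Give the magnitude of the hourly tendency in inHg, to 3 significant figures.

268.06 Pa / 3 h × 0.0002953 inHg/Pa = 0.0264 inHg/h.

0.0264 inHg per hour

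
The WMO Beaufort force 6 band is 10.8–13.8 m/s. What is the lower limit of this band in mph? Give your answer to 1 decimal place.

24.2 mph

10.8–13.8 m/s × 2.237 = 24.2–30.9 mph.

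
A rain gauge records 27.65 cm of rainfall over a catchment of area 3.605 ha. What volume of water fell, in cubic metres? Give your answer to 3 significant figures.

9970 cubic metres

Depth: 27.65 cm × 10 = 276.5 mm.
Area: 3.605 ha = 36050 m².
1 mm over 1 m² is 1 L, so volume = 276.5 × 36050 = 9967825 L = 9970 m³.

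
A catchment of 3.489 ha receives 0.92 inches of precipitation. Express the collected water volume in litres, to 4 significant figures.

Depth: 0.92 in × 25.4 = 23.368 mm.
Area: 3.489 ha = 34890 m².
1 mm over 1 m² is 1 L, so volume = 23.368 × 34890 = 815309.52 L ≈ 815300 L.

815300 litres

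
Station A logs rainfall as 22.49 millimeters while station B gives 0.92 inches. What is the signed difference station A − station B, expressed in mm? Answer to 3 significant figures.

-0.878 mm

station B: 0.92 in = 23.36800 mm.
Difference: 22.49000 − 23.36800 = -0.878 mm.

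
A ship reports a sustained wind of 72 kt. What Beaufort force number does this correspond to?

Beaufort force 12

72 kt lies in the Beaufort 12 band (hurricane force, ≥64 kt).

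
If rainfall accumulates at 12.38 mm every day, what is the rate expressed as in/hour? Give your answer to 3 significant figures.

0.0203 in/hour

12.38 mm/day × 0.0393701 in/mm × 0.0416667 day/hour = 0.0203 in/hour.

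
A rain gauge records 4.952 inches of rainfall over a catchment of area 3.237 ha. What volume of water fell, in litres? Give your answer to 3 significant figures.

4070000 litres

Depth: 4.952 in × 25.4 = 125.7808 mm.
Area: 3.237 ha = 32370 m².
1 mm over 1 m² is 1 L, so volume = 125.7808 × 32370 = 4071524.5 L ≈ 4070000 L.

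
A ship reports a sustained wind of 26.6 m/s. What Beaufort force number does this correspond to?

26.6 m/s lies in the Beaufort 10 band (storm, 24.5–28.4 m/s).

Beaufort force 10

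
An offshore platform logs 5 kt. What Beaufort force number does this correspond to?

5 kt lies in the Beaufort 2 band (light breeze, 4–6 kt).

Beaufort force 2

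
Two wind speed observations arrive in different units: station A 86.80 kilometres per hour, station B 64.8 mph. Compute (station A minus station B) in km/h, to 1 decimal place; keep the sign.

-17.5 km/h

station B: 64.8 mph = 104.285 km/h.
Difference: 86.800 − 104.285 = -17.5 km/h.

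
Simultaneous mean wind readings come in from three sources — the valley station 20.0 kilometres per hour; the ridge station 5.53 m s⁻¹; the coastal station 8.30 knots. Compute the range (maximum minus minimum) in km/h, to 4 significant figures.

4.628 km/h

the ridge station: 5.53 m/s = 19.90800 km/h.
the coastal station: 8.30 kt = 15.37160 km/h.
Spread: 20.00000 − 15.37160 = 4.628 km/h.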